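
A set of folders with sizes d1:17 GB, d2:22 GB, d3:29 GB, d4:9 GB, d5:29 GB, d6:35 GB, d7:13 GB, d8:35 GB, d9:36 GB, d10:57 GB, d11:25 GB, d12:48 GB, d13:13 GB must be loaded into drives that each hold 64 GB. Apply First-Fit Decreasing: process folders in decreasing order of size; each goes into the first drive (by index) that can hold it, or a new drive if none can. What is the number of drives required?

Sorted descending: 57, 48, 36, 35, 35, 29, 29, 25, 22, 17, 13, 13, 9.
drive 1: place 57 GB, 7 GB left
drive 2: place 48 GB, 16 GB left
drive 3: place 36 GB, 28 GB left
drive 4: place 35 GB, 29 GB left
drive 5: place 35 GB, 29 GB left
drive 4: place 29 GB, 0 GB left
drive 5: place 29 GB, 0 GB left
drive 3: place 25 GB, 3 GB left
drive 6: place 22 GB, 42 GB left
drive 6: place 17 GB, 25 GB left
drive 2: place 13 GB, 3 GB left
drive 6: place 13 GB, 12 GB left
drive 6: place 9 GB, 3 GB left

6 drives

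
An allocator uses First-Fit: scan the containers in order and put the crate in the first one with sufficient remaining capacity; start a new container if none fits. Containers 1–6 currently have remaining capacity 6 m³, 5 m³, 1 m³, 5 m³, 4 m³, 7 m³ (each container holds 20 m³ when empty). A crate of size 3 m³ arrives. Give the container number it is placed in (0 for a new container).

1

Containers with room: container 1 (6 m³), container 2 (5 m³), container 4 (5 m³), container 5 (4 m³), container 6 (7 m³).
The first with room is container 1.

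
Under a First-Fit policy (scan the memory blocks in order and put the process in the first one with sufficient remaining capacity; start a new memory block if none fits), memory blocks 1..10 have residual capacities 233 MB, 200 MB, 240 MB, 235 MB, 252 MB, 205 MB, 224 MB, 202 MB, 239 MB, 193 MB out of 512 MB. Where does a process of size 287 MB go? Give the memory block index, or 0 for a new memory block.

No memory block has ≥ 287 MB free, so a new memory block is opened.

0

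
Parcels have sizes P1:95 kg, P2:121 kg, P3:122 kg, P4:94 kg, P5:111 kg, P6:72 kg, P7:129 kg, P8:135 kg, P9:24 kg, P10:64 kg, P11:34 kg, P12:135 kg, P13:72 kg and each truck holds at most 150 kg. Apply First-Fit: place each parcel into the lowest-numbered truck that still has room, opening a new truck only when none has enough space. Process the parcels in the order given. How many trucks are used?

Put P1 (95 kg) in truck 1; 55 kg remain.
Put P2 (121 kg) in truck 2; 29 kg remain.
Put P3 (122 kg) in truck 3; 28 kg remain.
Put P4 (94 kg) in truck 4; 56 kg remain.
Put P5 (111 kg) in truck 5; 39 kg remain.
Put P6 (72 kg) in truck 6; 78 kg remain.
Put P7 (129 kg) in truck 7; 21 kg remain.
Put P8 (135 kg) in truck 8; 15 kg remain.
Put P9 (24 kg) in truck 1; 31 kg remain.
Put P10 (64 kg) in truck 6; 14 kg remain.
Put P11 (34 kg) in truck 4; 22 kg remain.
Put P12 (135 kg) in truck 9; 15 kg remain.
Put P13 (72 kg) in truck 10; 78 kg remain.
Final trucks: [95,24] [121] [122] [94,34] [111] [72,64] [129] [135] [135] [72].

10 trucks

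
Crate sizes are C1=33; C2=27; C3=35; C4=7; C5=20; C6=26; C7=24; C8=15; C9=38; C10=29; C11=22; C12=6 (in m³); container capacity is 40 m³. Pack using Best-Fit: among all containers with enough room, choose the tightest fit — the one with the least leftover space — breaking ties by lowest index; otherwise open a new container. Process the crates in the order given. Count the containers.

C1 (33 m³) → container 1 (remaining 7 m³)
C2 (27 m³) → container 2 (remaining 13 m³)
C3 (35 m³) → container 3 (remaining 5 m³)
C4 (7 m³) → container 1 (remaining 0 m³)
C5 (20 m³) → container 4 (remaining 20 m³)
C6 (26 m³) → container 5 (remaining 14 m³)
C7 (24 m³) → container 6 (remaining 16 m³)
C8 (15 m³) → container 6 (remaining 1 m³)
C9 (38 m³) → container 7 (remaining 2 m³)
C10 (29 m³) → container 8 (remaining 11 m³)
C11 (22 m³) → container 9 (remaining 18 m³)
C12 (6 m³) → container 8 (remaining 5 m³)
Final containers: [33,7] [27] [35] [20] [26] [24,15] [38] [29,6] [22].

9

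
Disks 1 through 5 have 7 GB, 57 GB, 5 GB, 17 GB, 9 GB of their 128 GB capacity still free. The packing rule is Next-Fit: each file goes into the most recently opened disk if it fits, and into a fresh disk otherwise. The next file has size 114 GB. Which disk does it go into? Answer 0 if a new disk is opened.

0

Next-Fit only looks at disk 5, which has 9 GB free.
114 GB does not fit, so a new disk is opened.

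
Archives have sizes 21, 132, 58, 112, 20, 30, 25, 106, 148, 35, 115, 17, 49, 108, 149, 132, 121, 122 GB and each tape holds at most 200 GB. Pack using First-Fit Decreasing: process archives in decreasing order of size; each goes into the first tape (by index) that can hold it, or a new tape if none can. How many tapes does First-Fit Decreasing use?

10 tapes

Sorted descending: 149, 148, 132, 132, 122, 121, 115, 112, 108, 106, 58, 49, 35, 30, 25, 21, 20, 17.
149 GB → tape 1 (remaining 51 GB)
148 GB → tape 2 (remaining 52 GB)
132 GB → tape 3 (remaining 68 GB)
132 GB → tape 4 (remaining 68 GB)
122 GB → tape 5 (remaining 78 GB)
121 GB → tape 6 (remaining 79 GB)
115 GB → tape 7 (remaining 85 GB)
112 GB → tape 8 (remaining 88 GB)
108 GB → tape 9 (remaining 92 GB)
106 GB → tape 10 (remaining 94 GB)
58 GB → tape 3 (remaining 10 GB)
49 GB → tape 1 (remaining 2 GB)
35 GB → tape 2 (remaining 17 GB)
30 GB → tape 4 (remaining 38 GB)
25 GB → tape 4 (remaining 13 GB)
21 GB → tape 5 (remaining 57 GB)
20 GB → tape 5 (remaining 37 GB)
17 GB → tape 2 (remaining 0 GB)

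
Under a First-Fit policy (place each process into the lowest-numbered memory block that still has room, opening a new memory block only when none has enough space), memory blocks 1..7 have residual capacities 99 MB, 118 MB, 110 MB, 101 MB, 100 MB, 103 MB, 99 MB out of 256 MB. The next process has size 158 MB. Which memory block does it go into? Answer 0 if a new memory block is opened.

No memory block has ≥ 158 MB free, so a new memory block is opened.

0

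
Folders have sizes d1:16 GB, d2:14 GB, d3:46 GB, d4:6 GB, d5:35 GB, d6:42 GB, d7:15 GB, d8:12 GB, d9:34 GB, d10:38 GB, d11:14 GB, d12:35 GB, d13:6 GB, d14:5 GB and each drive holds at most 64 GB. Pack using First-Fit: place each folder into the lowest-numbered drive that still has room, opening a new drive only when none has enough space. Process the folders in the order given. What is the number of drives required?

7

drive 1: place d1 (16 GB), 48 GB left
drive 1: place d2 (14 GB), 34 GB left
drive 2: place d3 (46 GB), 18 GB left
drive 1: place d4 (6 GB), 28 GB left
drive 3: place d5 (35 GB), 29 GB left
drive 4: place d6 (42 GB), 22 GB left
drive 1: place d7 (15 GB), 13 GB left
drive 1: place d8 (12 GB), 1 GB left
drive 5: place d9 (34 GB), 30 GB left
drive 6: place d10 (38 GB), 26 GB left
drive 2: place d11 (14 GB), 4 GB left
drive 7: place d12 (35 GB), 29 GB left
drive 3: place d13 (6 GB), 23 GB left
drive 3: place d14 (5 GB), 18 GB left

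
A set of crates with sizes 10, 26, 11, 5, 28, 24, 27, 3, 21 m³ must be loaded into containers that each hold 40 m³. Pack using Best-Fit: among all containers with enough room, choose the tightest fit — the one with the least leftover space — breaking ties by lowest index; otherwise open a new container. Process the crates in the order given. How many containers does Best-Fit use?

container 1: place 10 m³, 30 m³ left
container 1: place 26 m³, 4 m³ left
container 2: place 11 m³, 29 m³ left
container 2: place 5 m³, 24 m³ left
container 3: place 28 m³, 12 m³ left
container 2: place 24 m³, 0 m³ left
container 4: place 27 m³, 13 m³ left
container 1: place 3 m³, 1 m³ left
container 5: place 21 m³, 19 m³ left
Final containers: [10,26,3] [11,5,24] [28] [27] [21].

5 containers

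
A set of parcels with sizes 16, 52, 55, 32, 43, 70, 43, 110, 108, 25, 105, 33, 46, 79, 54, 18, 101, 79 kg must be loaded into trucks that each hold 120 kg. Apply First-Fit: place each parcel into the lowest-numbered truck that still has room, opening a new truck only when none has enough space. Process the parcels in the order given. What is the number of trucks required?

16 kg → truck 1 (remaining 104 kg)
52 kg → truck 1 (remaining 52 kg)
55 kg → truck 2 (remaining 65 kg)
32 kg → truck 1 (remaining 20 kg)
43 kg → truck 2 (remaining 22 kg)
70 kg → truck 3 (remaining 50 kg)
43 kg → truck 3 (remaining 7 kg)
110 kg → truck 4 (remaining 10 kg)
108 kg → truck 5 (remaining 12 kg)
25 kg → truck 6 (remaining 95 kg)
105 kg → truck 7 (remaining 15 kg)
33 kg → truck 6 (remaining 62 kg)
46 kg → truck 6 (remaining 16 kg)
79 kg → truck 8 (remaining 41 kg)
54 kg → truck 9 (remaining 66 kg)
18 kg → truck 1 (remaining 2 kg)
101 kg → truck 10 (remaining 19 kg)
79 kg → truck 11 (remaining 41 kg)

11 trucks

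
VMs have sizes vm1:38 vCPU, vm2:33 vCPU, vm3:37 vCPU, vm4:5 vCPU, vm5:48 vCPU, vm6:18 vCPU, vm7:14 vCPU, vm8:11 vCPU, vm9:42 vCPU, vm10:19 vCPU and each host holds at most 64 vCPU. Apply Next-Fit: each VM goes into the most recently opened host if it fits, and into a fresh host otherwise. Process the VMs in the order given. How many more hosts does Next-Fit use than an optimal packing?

Next-Fit: [38] [33] [37,5] [48] [18,14,11] [42,19] → 6 hosts.
Total size 265 vCPU; any packing needs at least ⌈265/64⌉ = 5 hosts.
An optimal packing achieves that bound: [48,14] [42,19] [38,18,5] [37,11] [33] → 5 hosts.
Excess: 6 − 5 = 1.

1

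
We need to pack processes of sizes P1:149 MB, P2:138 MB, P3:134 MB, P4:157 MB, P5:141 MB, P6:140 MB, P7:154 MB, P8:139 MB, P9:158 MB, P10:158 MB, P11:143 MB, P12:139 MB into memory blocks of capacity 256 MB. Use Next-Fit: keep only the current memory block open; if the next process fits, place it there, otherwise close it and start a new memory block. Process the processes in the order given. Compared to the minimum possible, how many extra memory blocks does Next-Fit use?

0

Next-Fit: [149] [138] [134] [157] [141] [140] [154] [139] [158] [158] [143] [139] → 12 memory blocks.
12 processes exceed 128 MB (half the capacity), and no two of those can share a memory block, so at least 12 memory blocks are needed.
So 12 is already optimal.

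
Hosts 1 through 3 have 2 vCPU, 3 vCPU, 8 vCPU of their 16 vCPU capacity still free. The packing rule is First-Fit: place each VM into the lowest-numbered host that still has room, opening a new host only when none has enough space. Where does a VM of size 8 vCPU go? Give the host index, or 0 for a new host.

3

Hosts with room: host 3 (8 vCPU).
The first with room is host 3.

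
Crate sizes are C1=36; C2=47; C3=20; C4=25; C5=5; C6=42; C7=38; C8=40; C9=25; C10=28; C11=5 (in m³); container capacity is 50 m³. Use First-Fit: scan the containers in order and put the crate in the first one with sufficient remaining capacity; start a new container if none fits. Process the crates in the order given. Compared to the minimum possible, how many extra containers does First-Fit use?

First-Fit: [36,5,5] [47] [20,25] [42] [38] [40] [25] [28] → 8 containers.
Total size 311 m³; any packing needs at least ⌈311/50⌉ = 7 containers.
An optimal packing achieves that bound: [47] [42,5] [40,5] [38] [36] [28,20] [25,25] → 7 containers.
Excess: 8 − 7 = 1.

1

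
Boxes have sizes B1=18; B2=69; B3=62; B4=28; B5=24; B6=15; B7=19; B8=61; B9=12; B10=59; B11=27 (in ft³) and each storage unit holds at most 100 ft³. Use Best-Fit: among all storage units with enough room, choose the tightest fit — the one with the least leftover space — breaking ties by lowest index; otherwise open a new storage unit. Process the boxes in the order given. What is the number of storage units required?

5 storage units

storage unit 1: place B1 (18 ft³), 82 ft³ left
storage unit 1: place B2 (69 ft³), 13 ft³ left
storage unit 2: place B3 (62 ft³), 38 ft³ left
storage unit 2: place B4 (28 ft³), 10 ft³ left
storage unit 3: place B5 (24 ft³), 76 ft³ left
storage unit 3: place B6 (15 ft³), 61 ft³ left
storage unit 3: place B7 (19 ft³), 42 ft³ left
storage unit 4: place B8 (61 ft³), 39 ft³ left
storage unit 1: place B9 (12 ft³), 1 ft³ left
storage unit 5: place B10 (59 ft³), 41 ft³ left
storage unit 4: place B11 (27 ft³), 12 ft³ left
Final storage units: [18,69,12] [62,28] [24,15,19] [61,27] [59].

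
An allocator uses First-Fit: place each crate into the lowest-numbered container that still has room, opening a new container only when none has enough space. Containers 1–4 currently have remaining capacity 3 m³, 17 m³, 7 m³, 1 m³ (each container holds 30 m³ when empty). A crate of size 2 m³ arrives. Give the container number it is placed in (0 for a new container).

Containers with room: container 1 (3 m³), container 2 (17 m³), container 3 (7 m³).
The first with room is container 1.

1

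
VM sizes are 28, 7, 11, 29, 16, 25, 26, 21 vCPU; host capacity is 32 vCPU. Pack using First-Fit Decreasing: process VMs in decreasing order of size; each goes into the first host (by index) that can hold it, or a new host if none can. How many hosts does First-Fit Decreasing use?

6 hosts

Sorted descending: 29, 28, 26, 25, 21, 16, 11, 7.
Put 29 vCPU in host 1; 3 vCPU remain.
Put 28 vCPU in host 2; 4 vCPU remain.
Put 26 vCPU in host 3; 6 vCPU remain.
Put 25 vCPU in host 4; 7 vCPU remain.
Put 21 vCPU in host 5; 11 vCPU remain.
Put 16 vCPU in host 6; 16 vCPU remain.
Put 11 vCPU in host 5; 0 vCPU remain.
Put 7 vCPU in host 4; 0 vCPU remain.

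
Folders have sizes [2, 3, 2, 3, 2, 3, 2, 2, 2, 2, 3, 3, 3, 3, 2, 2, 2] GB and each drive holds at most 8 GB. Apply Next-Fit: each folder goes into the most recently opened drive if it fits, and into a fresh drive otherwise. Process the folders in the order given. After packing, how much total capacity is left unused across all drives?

2 GB → drive 1 (remaining 6 GB)
3 GB → drive 1 (remaining 3 GB)
2 GB → drive 1 (remaining 1 GB)
3 GB → drive 2 (remaining 5 GB)
2 GB → drive 2 (remaining 3 GB)
3 GB → drive 2 (remaining 0 GB)
2 GB → drive 3 (remaining 6 GB)
2 GB → drive 3 (remaining 4 GB)
2 GB → drive 3 (remaining 2 GB)
2 GB → drive 3 (remaining 0 GB)
3 GB → drive 4 (remaining 5 GB)
3 GB → drive 4 (remaining 2 GB)
3 GB → drive 5 (remaining 5 GB)
3 GB → drive 5 (remaining 2 GB)
2 GB → drive 5 (remaining 0 GB)
2 GB → drive 6 (remaining 6 GB)
2 GB → drive 6 (remaining 4 GB)
6 drives × 8 GB = 48 GB; used 41 GB; unused 7 GB.

7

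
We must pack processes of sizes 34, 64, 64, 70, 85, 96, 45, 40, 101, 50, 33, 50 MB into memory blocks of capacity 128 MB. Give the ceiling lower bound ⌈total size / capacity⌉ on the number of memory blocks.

Total size = 34 + 64 + 64 + 70 + 85 + 96 + 45 + 40 + 101 + 50 + 33 + 50 = 732 MB.
⌈732 / 128⌉ = 6.

6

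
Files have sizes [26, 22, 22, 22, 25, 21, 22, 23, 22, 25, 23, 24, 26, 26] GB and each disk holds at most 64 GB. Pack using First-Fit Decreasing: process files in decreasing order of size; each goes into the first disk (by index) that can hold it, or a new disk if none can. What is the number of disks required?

7 disks

Sorted descending: 26, 26, 26, 25, 25, 24, 23, 23, 22, 22, 22, 22, 22, 21.
Put 26 GB in disk 1; 38 GB remain.
Put 26 GB in disk 1; 12 GB remain.
Put 26 GB in disk 2; 38 GB remain.
Put 25 GB in disk 2; 13 GB remain.
Put 25 GB in disk 3; 39 GB remain.
Put 24 GB in disk 3; 15 GB remain.
Put 23 GB in disk 4; 41 GB remain.
Put 23 GB in disk 4; 18 GB remain.
Put 22 GB in disk 5; 42 GB remain.
Put 22 GB in disk 5; 20 GB remain.
Put 22 GB in disk 6; 42 GB remain.
Put 22 GB in disk 6; 20 GB remain.
Put 22 GB in disk 7; 42 GB remain.
Put 21 GB in disk 7; 21 GB remain.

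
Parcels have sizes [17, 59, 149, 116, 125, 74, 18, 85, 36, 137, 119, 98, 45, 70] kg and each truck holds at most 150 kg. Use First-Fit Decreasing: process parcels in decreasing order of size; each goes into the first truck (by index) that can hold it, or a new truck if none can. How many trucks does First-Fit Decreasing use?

9

Sorted descending: 149, 137, 125, 119, 116, 98, 85, 74, 70, 59, 45, 36, 18, 17.
Put 149 kg in truck 1; 1 kg remain.
Put 137 kg in truck 2; 13 kg remain.
Put 125 kg in truck 3; 25 kg remain.
Put 119 kg in truck 4; 31 kg remain.
Put 116 kg in truck 5; 34 kg remain.
Put 98 kg in truck 6; 52 kg remain.
Put 85 kg in truck 7; 65 kg remain.
Put 74 kg in truck 8; 76 kg remain.
Put 70 kg in truck 8; 6 kg remain.
Put 59 kg in truck 7; 6 kg remain.
Put 45 kg in truck 6; 7 kg remain.
Put 36 kg in truck 9; 114 kg remain.
Put 18 kg in truck 3; 7 kg remain.
Put 17 kg in truck 4; 14 kg remain.
Final trucks: [149] [137] [125,18] [119,17] [116] [98,45] [85,59] [74,70] [36].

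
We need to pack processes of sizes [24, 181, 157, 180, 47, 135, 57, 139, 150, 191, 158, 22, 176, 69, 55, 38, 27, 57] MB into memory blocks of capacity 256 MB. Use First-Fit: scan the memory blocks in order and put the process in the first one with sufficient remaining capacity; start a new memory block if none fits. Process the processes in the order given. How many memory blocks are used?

9 memory blocks

Put 24 MB in memory block 1; 232 MB remain.
Put 181 MB in memory block 1; 51 MB remain.
Put 157 MB in memory block 2; 99 MB remain.
Put 180 MB in memory block 3; 76 MB remain.
Put 47 MB in memory block 1; 4 MB remain.
Put 135 MB in memory block 4; 121 MB remain.
Put 57 MB in memory block 2; 42 MB remain.
Put 139 MB in memory block 5; 117 MB remain.
Put 150 MB in memory block 6; 106 MB remain.
Put 191 MB in memory block 7; 65 MB remain.
Put 158 MB in memory block 8; 98 MB remain.
Put 22 MB in memory block 2; 20 MB remain.
Put 176 MB in memory block 9; 80 MB remain.
Put 69 MB in memory block 3; 7 MB remain.
Put 55 MB in memory block 4; 66 MB remain.
Put 38 MB in memory block 4; 28 MB remain.
Put 27 MB in memory block 4; 1 MB remain.
Put 57 MB in memory block 5; 60 MB remain.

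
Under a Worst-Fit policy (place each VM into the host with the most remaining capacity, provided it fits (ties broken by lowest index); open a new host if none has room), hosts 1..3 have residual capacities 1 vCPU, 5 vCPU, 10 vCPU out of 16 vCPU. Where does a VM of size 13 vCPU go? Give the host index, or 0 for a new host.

0

No host has ≥ 13 vCPU free, so a new host is opened.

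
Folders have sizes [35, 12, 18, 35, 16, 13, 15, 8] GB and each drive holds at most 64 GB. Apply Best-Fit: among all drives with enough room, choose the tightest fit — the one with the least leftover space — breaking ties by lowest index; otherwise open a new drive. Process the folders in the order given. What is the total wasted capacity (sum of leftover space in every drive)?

40

35 GB → drive 1 (remaining 29 GB)
12 GB → drive 1 (remaining 17 GB)
18 GB → drive 2 (remaining 46 GB)
35 GB → drive 2 (remaining 11 GB)
16 GB → drive 1 (remaining 1 GB)
13 GB → drive 3 (remaining 51 GB)
15 GB → drive 3 (remaining 36 GB)
8 GB → drive 2 (remaining 3 GB)
3 drives × 64 GB = 192 GB; used 152 GB; unused 40 GB.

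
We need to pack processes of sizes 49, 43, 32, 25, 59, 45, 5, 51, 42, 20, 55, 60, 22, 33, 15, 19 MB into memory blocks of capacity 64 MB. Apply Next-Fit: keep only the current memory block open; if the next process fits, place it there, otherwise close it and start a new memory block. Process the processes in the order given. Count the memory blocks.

Put 49 MB in memory block 1; 15 MB remain.
Put 43 MB in memory block 2; 21 MB remain.
Put 32 MB in memory block 3; 32 MB remain.
Put 25 MB in memory block 3; 7 MB remain.
Put 59 MB in memory block 4; 5 MB remain.
Put 45 MB in memory block 5; 19 MB remain.
Put 5 MB in memory block 5; 14 MB remain.
Put 51 MB in memory block 6; 13 MB remain.
Put 42 MB in memory block 7; 22 MB remain.
Put 20 MB in memory block 7; 2 MB remain.
Put 55 MB in memory block 8; 9 MB remain.
Put 60 MB in memory block 9; 4 MB remain.
Put 22 MB in memory block 10; 42 MB remain.
Put 33 MB in memory block 10; 9 MB remain.
Put 15 MB in memory block 11; 49 MB remain.
Put 19 MB in memory block 11; 30 MB remain.
Final memory blocks: [49] [43] [32,25] [59] [45,5] [51] [42,20] [55] [60] [22,33] [15,19].

11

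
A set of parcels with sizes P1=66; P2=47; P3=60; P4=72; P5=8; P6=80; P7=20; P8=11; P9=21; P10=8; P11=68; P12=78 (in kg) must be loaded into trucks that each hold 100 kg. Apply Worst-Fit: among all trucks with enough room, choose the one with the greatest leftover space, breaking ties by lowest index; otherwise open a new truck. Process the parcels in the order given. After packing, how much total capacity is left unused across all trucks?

truck 1: place P1 (66 kg), 34 kg left
truck 2: place P2 (47 kg), 53 kg left
truck 3: place P3 (60 kg), 40 kg left
truck 4: place P4 (72 kg), 28 kg left
truck 2: place P5 (8 kg), 45 kg left
truck 5: place P6 (80 kg), 20 kg left
truck 2: place P7 (20 kg), 25 kg left
truck 3: place P8 (11 kg), 29 kg left
truck 1: place P9 (21 kg), 13 kg left
truck 3: place P10 (8 kg), 21 kg left
truck 6: place P11 (68 kg), 32 kg left
truck 7: place P12 (78 kg), 22 kg left
7 trucks × 100 kg = 700 kg; used 539 kg; unused 161 kg.

161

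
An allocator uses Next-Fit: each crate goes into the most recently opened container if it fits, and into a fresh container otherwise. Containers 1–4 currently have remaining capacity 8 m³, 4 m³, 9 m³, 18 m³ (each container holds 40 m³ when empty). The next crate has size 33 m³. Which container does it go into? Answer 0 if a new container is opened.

Next-Fit only looks at container 4, which has 18 m³ free.
33 m³ does not fit, so a new container is opened.

0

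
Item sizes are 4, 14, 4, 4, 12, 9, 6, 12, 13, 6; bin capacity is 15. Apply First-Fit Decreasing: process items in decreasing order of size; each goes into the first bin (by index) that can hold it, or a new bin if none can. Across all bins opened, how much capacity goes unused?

21

Sorted descending: 14, 13, 12, 12, 9, 6, 6, 4, 4, 4.
bin 1: place 14, 1 left
bin 2: place 13, 2 left
bin 3: place 12, 3 left
bin 4: place 12, 3 left
bin 5: place 9, 6 left
bin 5: place 6, 0 left
bin 6: place 6, 9 left
bin 6: place 4, 5 left
bin 6: place 4, 1 left
bin 7: place 4, 11 left
7 bins × 15 = 105; used 84; unused 21.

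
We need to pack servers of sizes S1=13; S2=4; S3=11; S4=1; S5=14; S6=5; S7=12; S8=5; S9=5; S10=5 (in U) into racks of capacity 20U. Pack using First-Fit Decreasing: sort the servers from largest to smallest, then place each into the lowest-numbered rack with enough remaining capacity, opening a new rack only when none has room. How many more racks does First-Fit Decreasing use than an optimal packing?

0

First-Fit Decreasing: [14,5,1] [13,5] [12,5] [11,5,4] → 4 racks.
Total size 75U; any packing needs at least ⌈75/20⌉ = 4 racks.
So 4 is already optimal.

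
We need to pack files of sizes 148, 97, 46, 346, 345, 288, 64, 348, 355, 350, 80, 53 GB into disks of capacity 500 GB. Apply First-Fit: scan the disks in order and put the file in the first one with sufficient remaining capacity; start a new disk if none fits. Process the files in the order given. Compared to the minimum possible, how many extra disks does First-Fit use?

First-Fit: [148,97,46,64,80,53] [346] [345] [288] [348] [355] [350] → 7 disks.
Total size 2520 GB; any packing needs at least ⌈2520/500⌉ = 6 disks.
An optimal packing achieves that bound: [355,97,46] [350,148] [348,80,64] [346,53] [345] [288] → 6 disks.
Excess: 7 − 6 = 1.

1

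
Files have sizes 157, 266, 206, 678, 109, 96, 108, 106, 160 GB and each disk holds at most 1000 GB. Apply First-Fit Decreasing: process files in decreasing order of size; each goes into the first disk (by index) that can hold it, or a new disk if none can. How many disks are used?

Sorted descending: 678, 266, 206, 160, 157, 109, 108, 106, 96.
disk 1: place 678 GB, 322 GB left
disk 1: place 266 GB, 56 GB left
disk 2: place 206 GB, 794 GB left
disk 2: place 160 GB, 634 GB left
disk 2: place 157 GB, 477 GB left
disk 2: place 109 GB, 368 GB left
disk 2: place 108 GB, 260 GB left
disk 2: place 106 GB, 154 GB left
disk 2: place 96 GB, 58 GB left
Final disks: [678,266] [206,160,157,109,108,106,96].

2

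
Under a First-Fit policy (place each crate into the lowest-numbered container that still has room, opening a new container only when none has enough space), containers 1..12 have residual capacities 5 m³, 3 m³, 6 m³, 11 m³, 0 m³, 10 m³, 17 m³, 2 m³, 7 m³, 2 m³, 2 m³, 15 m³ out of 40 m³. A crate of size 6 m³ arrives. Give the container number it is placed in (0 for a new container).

3

Containers with room: container 3 (6 m³), container 4 (11 m³), container 6 (10 m³), container 7 (17 m³), container 9 (7 m³), container 12 (15 m³).
The first with room is container 3.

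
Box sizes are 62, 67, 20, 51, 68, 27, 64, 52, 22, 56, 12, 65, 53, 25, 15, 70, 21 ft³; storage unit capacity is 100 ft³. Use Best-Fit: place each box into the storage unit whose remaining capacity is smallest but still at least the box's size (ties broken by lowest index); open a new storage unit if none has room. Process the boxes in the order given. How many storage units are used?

10 storage units

62 ft³ → storage unit 1 (remaining 38 ft³)
67 ft³ → storage unit 2 (remaining 33 ft³)
20 ft³ → storage unit 2 (remaining 13 ft³)
51 ft³ → storage unit 3 (remaining 49 ft³)
68 ft³ → storage unit 4 (remaining 32 ft³)
27 ft³ → storage unit 4 (remaining 5 ft³)
64 ft³ → storage unit 5 (remaining 36 ft³)
52 ft³ → storage unit 6 (remaining 48 ft³)
22 ft³ → storage unit 5 (remaining 14 ft³)
56 ft³ → storage unit 7 (remaining 44 ft³)
12 ft³ → storage unit 2 (remaining 1 ft³)
65 ft³ → storage unit 8 (remaining 35 ft³)
53 ft³ → storage unit 9 (remaining 47 ft³)
25 ft³ → storage unit 8 (remaining 10 ft³)
15 ft³ → storage unit 1 (remaining 23 ft³)
70 ft³ → storage unit 10 (remaining 30 ft³)
21 ft³ → storage unit 1 (remaining 2 ft³)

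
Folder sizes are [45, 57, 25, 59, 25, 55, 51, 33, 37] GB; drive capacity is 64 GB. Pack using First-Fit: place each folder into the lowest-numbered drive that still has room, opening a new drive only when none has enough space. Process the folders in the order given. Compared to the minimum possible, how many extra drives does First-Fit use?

1

First-Fit: [45] [57] [25,25] [59] [55] [51] [33] [37] → 8 drives.
Total size 387 GB; any packing needs at least ⌈387/64⌉ = 7 drives.
An optimal packing achieves that bound: [59] [57] [55] [51] [45] [37,25] [33,25] → 7 drives.
Excess: 8 − 7 = 1.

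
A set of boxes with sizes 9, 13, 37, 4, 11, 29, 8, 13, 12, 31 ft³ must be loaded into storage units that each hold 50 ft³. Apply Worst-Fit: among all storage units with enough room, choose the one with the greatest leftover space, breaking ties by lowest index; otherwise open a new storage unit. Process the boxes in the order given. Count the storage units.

4

storage unit 1: place 9 ft³, 41 ft³ left
storage unit 1: place 13 ft³, 28 ft³ left
storage unit 2: place 37 ft³, 13 ft³ left
storage unit 1: place 4 ft³, 24 ft³ left
storage unit 1: place 11 ft³, 13 ft³ left
storage unit 3: place 29 ft³, 21 ft³ left
storage unit 3: place 8 ft³, 13 ft³ left
storage unit 1: place 13 ft³, 0 ft³ left
storage unit 2: place 12 ft³, 1 ft³ left
storage unit 4: place 31 ft³, 19 ft³ left
Final storage units: [9,13,4,11,13] [37,12] [29,8] [31].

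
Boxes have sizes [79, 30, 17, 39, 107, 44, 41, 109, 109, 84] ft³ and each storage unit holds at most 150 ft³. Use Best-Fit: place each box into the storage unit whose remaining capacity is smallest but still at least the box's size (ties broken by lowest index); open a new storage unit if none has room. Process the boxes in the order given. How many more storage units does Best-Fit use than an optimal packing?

1

Best-Fit: [79,30,17] [39,107] [44,41] [109] [109] [84] → 6 storage units.
Total size 659 ft³; any packing needs at least ⌈659/150⌉ = 5 storage units.
An optimal packing achieves that bound: [109,41] [109,39] [107,30] [84,44,17] [79] → 5 storage units.
Excess: 6 − 5 = 1.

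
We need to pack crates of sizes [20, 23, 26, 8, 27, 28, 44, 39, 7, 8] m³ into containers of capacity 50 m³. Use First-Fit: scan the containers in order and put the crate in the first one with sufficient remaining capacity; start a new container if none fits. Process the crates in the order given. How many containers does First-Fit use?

20 m³ → container 1 (remaining 30 m³)
23 m³ → container 1 (remaining 7 m³)
26 m³ → container 2 (remaining 24 m³)
8 m³ → container 2 (remaining 16 m³)
27 m³ → container 3 (remaining 23 m³)
28 m³ → container 4 (remaining 22 m³)
44 m³ → container 5 (remaining 6 m³)
39 m³ → container 6 (remaining 11 m³)
7 m³ → container 1 (remaining 0 m³)
8 m³ → container 2 (remaining 8 m³)

6 containers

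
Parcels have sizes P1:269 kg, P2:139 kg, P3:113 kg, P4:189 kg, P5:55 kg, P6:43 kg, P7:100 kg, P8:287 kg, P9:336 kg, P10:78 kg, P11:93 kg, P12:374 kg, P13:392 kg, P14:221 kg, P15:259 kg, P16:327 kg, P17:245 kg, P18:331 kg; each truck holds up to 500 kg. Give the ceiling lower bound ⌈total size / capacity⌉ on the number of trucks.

Total size = 269 + 139 + 113 + 189 + 55 + 43 + 100 + 287 + 336 + 78 + 93 + 374 + 392 + 221 + 259 + 327 + 245 + 331 = 3851 kg.
⌈3851 / 500⌉ = 8.

8 trucks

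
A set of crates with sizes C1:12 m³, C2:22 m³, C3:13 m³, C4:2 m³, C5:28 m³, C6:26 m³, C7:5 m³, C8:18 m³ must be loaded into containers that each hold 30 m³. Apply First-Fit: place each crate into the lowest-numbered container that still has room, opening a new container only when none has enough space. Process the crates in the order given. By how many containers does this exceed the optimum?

0

First-Fit: [12,13,2] [22,5] [28] [26] [18] → 5 containers.
Total size 126 m³; any packing needs at least ⌈126/30⌉ = 5 containers.
So 5 is already optimal.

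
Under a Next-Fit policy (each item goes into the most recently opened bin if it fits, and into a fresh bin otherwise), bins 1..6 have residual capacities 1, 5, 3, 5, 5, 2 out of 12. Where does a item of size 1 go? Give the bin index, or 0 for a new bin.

6

Next-Fit only looks at bin 6, which has 2 free.
1 fits there.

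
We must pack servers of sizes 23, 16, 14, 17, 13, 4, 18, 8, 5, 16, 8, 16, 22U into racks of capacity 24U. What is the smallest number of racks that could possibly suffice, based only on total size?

8

Total size = 23 + 16 + 14 + 17 + 13 + 4 + 18 + 8 + 5 + 16 + 8 + 16 + 22 = 180U.
⌈180 / 24⌉ = 8.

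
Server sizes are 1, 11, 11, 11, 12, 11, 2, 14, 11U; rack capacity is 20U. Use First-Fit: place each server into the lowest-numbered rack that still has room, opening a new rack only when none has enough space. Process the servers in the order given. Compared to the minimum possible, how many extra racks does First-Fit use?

0

First-Fit: [1,11,2] [11] [11] [12] [11] [14] [11] → 7 racks.
7 servers exceed 10U (half the capacity), and no two of those can share a rack, so at least 7 racks are needed.
So 7 is already optimal.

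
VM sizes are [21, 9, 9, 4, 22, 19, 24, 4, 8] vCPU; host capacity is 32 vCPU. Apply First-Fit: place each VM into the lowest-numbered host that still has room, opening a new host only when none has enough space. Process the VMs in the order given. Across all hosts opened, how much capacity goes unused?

21 vCPU → host 1 (remaining 11 vCPU)
9 vCPU → host 1 (remaining 2 vCPU)
9 vCPU → host 2 (remaining 23 vCPU)
4 vCPU → host 2 (remaining 19 vCPU)
22 vCPU → host 3 (remaining 10 vCPU)
19 vCPU → host 2 (remaining 0 vCPU)
24 vCPU → host 4 (remaining 8 vCPU)
4 vCPU → host 3 (remaining 6 vCPU)
8 vCPU → host 4 (remaining 0 vCPU)
4 hosts × 32 vCPU = 128 vCPU; used 120 vCPU; unused 8 vCPU.

8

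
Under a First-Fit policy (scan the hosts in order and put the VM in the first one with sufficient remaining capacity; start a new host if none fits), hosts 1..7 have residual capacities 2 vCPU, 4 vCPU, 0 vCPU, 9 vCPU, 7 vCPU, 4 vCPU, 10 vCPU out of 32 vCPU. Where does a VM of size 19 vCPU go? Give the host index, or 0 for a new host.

No host has ≥ 19 vCPU free, so a new host is opened.

0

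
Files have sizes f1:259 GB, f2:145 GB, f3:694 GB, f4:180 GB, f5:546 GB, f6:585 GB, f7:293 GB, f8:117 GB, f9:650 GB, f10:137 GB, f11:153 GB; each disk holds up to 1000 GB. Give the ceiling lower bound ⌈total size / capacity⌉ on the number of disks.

4 disks

Total size = 259 + 145 + 694 + 180 + 546 + 585 + 293 + 117 + 650 + 137 + 153 = 3759 GB.
⌈3759 / 1000⌉ = 4.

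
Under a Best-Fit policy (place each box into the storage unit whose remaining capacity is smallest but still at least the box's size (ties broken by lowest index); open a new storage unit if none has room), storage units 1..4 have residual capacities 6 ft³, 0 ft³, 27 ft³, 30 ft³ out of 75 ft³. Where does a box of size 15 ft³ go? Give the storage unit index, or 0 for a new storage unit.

Storage units with room: storage unit 3 (27 ft³), storage unit 4 (30 ft³).
Tightest fit is storage unit 3 with 27 ft³ free.

3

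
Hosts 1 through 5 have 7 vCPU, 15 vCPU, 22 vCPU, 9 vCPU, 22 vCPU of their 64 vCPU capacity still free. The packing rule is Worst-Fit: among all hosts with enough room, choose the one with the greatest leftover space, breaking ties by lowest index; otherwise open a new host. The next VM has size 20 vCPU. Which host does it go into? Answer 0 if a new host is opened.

Hosts with room: host 3 (22 vCPU), host 5 (22 vCPU).
Most room is host 3 with 22 vCPU free.

3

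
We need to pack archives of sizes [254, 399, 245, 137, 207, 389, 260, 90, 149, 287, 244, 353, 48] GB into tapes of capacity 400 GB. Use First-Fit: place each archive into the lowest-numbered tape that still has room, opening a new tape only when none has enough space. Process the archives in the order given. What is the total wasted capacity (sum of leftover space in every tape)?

538

254 GB → tape 1 (remaining 146 GB)
399 GB → tape 2 (remaining 1 GB)
245 GB → tape 3 (remaining 155 GB)
137 GB → tape 1 (remaining 9 GB)
207 GB → tape 4 (remaining 193 GB)
389 GB → tape 5 (remaining 11 GB)
260 GB → tape 6 (remaining 140 GB)
90 GB → tape 3 (remaining 65 GB)
149 GB → tape 4 (remaining 44 GB)
287 GB → tape 7 (remaining 113 GB)
244 GB → tape 8 (remaining 156 GB)
353 GB → tape 9 (remaining 47 GB)
48 GB → tape 3 (remaining 17 GB)
9 tapes × 400 GB = 3600 GB; used 3062 GB; unused 538 GB.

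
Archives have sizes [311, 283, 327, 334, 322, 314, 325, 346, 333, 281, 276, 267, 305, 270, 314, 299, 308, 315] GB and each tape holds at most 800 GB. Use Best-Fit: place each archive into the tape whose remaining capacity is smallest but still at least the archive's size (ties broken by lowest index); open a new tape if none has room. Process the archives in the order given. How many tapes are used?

tape 1: place 311 GB, 489 GB left
tape 1: place 283 GB, 206 GB left
tape 2: place 327 GB, 473 GB left
tape 2: place 334 GB, 139 GB left
tape 3: place 322 GB, 478 GB left
tape 3: place 314 GB, 164 GB left
tape 4: place 325 GB, 475 GB left
tape 4: place 346 GB, 129 GB left
tape 5: place 333 GB, 467 GB left
tape 5: place 281 GB, 186 GB left
tape 6: place 276 GB, 524 GB left
tape 6: place 267 GB, 257 GB left
tape 7: place 305 GB, 495 GB left
tape 7: place 270 GB, 225 GB left
tape 8: place 314 GB, 486 GB left
tape 8: place 299 GB, 187 GB left
tape 9: place 308 GB, 492 GB left
tape 9: place 315 GB, 177 GB left

9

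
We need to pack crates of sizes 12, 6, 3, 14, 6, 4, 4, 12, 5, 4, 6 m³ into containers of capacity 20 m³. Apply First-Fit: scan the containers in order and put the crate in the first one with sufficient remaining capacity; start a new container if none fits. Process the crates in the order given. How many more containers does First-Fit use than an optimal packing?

1

First-Fit: [12,6] [3,14] [6,4,4,5] [12,4] [6] → 5 containers.
Total size 76 m³; any packing needs at least ⌈76/20⌉ = 4 containers.
An optimal packing achieves that bound: [14,6] [12,6] [12,6] [5,4,4,4,3] → 4 containers.
Excess: 5 − 4 = 1.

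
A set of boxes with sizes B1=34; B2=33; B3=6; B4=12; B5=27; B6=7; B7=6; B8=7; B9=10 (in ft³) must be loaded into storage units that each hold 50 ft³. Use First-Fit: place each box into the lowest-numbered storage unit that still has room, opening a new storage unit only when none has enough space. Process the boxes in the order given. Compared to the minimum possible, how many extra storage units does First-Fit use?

First-Fit: [34,6,7] [33,12] [27,6,7,10] → 3 storage units.
Total size 142 ft³; any packing needs at least ⌈142/50⌉ = 3 storage units.
So 3 is already optimal.

0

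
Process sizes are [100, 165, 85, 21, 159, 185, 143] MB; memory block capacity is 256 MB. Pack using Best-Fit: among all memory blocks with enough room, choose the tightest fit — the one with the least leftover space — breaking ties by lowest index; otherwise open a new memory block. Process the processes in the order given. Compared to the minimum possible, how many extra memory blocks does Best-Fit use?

Best-Fit: [100,21] [165,85] [159] [185] [143] → 5 memory blocks.
Total size 858 MB; any packing needs at least ⌈858/256⌉ = 4 memory blocks.
An optimal packing achieves that bound: [185,21] [165,85] [159] [143,100] → 4 memory blocks.
Excess: 5 − 4 = 1.

1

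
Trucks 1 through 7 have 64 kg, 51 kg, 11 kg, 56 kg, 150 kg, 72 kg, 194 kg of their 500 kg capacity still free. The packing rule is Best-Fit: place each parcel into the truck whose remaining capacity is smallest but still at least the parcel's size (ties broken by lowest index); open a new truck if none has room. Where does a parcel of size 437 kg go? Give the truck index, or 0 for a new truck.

No truck has ≥ 437 kg free, so a new truck is opened.

0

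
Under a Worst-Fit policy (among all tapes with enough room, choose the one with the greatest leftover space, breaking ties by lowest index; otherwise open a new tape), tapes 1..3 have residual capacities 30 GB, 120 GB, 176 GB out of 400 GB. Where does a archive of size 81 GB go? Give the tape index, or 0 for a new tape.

3

Tapes with room: tape 2 (120 GB), tape 3 (176 GB).
Most room is tape 3 with 176 GB free.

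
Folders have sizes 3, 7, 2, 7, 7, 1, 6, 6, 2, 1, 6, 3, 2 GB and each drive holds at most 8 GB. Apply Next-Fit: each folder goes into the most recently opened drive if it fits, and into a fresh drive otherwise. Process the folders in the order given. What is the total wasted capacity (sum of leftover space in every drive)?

19

3 GB → drive 1 (remaining 5 GB)
7 GB → drive 2 (remaining 1 GB)
2 GB → drive 3 (remaining 6 GB)
7 GB → drive 4 (remaining 1 GB)
7 GB → drive 5 (remaining 1 GB)
1 GB → drive 5 (remaining 0 GB)
6 GB → drive 6 (remaining 2 GB)
6 GB → drive 7 (remaining 2 GB)
2 GB → drive 7 (remaining 0 GB)
1 GB → drive 8 (remaining 7 GB)
6 GB → drive 8 (remaining 1 GB)
3 GB → drive 9 (remaining 5 GB)
2 GB → drive 9 (remaining 3 GB)
9 drives × 8 GB = 72 GB; used 53 GB; unused 19 GB.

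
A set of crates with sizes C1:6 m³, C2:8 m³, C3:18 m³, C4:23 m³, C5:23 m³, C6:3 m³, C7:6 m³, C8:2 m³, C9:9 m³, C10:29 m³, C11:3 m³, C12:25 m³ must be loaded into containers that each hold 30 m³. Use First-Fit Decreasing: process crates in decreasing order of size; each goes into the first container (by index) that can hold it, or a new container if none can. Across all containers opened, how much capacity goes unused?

25

Sorted descending: 29, 25, 23, 23, 18, 9, 8, 6, 6, 3, 3, 2.
container 1: place 29 m³, 1 m³ left
container 2: place 25 m³, 5 m³ left
container 3: place 23 m³, 7 m³ left
container 4: place 23 m³, 7 m³ left
container 5: place 18 m³, 12 m³ left
container 5: place 9 m³, 3 m³ left
container 6: place 8 m³, 22 m³ left
container 3: place 6 m³, 1 m³ left
container 4: place 6 m³, 1 m³ left
container 2: place 3 m³, 2 m³ left
container 5: place 3 m³, 0 m³ left
container 2: place 2 m³, 0 m³ left
6 containers × 30 m³ = 180 m³; used 155 m³; unused 25 m³.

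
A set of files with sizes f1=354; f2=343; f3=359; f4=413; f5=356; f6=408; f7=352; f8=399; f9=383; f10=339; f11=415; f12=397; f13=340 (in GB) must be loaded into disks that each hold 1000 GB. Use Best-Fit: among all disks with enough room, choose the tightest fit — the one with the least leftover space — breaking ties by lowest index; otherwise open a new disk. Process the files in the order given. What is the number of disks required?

7

Put f1 (354 GB) in disk 1; 646 GB remain.
Put f2 (343 GB) in disk 1; 303 GB remain.
Put f3 (359 GB) in disk 2; 641 GB remain.
Put f4 (413 GB) in disk 2; 228 GB remain.
Put f5 (356 GB) in disk 3; 644 GB remain.
Put f6 (408 GB) in disk 3; 236 GB remain.
Put f7 (352 GB) in disk 4; 648 GB remain.
Put f8 (399 GB) in disk 4; 249 GB remain.
Put f9 (383 GB) in disk 5; 617 GB remain.
Put f10 (339 GB) in disk 5; 278 GB remain.
Put f11 (415 GB) in disk 6; 585 GB remain.
Put f12 (397 GB) in disk 6; 188 GB remain.
Put f13 (340 GB) in disk 7; 660 GB remain.
Final disks: [354,343] [359,413] [356,408] [352,399] [383,339] [415,397] [340].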